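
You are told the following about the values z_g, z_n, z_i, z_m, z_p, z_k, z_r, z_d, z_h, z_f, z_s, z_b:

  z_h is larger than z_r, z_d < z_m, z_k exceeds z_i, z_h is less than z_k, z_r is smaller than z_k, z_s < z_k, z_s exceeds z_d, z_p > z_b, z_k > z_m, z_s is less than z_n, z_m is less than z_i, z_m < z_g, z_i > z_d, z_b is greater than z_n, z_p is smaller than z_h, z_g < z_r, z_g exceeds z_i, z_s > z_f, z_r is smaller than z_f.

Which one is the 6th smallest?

z_f

Piecing the relations together gives one ordering: z_d < z_m < z_i < z_g < z_r < z_f < z_s < z_n < z_b < z_p < z_h < z_k.
The 6th smallest is z_f.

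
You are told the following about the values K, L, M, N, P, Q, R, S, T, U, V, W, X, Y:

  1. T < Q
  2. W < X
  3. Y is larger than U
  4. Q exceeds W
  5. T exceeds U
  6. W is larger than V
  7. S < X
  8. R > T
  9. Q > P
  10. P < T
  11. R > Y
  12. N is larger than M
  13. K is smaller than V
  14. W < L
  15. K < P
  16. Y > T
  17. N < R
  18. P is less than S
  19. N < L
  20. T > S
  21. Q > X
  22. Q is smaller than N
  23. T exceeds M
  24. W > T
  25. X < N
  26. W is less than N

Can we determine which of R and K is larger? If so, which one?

R

Chaining the given relations: K < P < S < T < Q < N < R.
So R is larger.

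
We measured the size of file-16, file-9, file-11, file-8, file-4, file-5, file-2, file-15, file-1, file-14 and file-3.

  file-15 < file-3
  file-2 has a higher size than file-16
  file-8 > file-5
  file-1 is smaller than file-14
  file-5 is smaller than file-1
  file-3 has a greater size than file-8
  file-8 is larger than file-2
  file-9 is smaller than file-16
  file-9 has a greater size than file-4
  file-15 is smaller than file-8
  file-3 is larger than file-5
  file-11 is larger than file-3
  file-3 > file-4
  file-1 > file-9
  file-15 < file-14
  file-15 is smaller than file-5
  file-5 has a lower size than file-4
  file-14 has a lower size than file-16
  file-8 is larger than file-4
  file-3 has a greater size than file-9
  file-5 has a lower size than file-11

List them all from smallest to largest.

The consecutive links are each given: file-15 < file-5; file-5 < file-4; file-4 < file-9; file-9 < file-1; file-1 < file-14; file-14 < file-16; file-16 < file-2; file-2 < file-8; file-8 < file-3; file-3 < file-11.

file-15 < file-5 < file-4 < file-9 < file-1 < file-14 < file-16 < file-2 < file-8 < file-3 < file-11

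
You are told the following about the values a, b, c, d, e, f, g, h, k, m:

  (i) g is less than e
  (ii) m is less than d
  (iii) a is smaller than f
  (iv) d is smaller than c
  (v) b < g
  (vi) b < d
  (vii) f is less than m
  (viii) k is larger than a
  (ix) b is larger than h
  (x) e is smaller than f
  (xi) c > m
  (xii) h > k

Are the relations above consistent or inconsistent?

The single ordering a < k < h < b < g < e < f < m < d < c satisfies every listed relation, so no contradiction arises.

consistent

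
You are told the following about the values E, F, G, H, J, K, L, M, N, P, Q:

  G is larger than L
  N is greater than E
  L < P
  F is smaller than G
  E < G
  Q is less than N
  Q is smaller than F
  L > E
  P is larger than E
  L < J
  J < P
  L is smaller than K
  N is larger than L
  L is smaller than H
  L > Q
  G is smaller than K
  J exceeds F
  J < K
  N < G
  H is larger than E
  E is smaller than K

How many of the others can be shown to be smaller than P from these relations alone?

5

Directly below P: E, L, J.
One step further: Q, F (5 so far).
No other element is forced below P by the given relations, so the count is 5.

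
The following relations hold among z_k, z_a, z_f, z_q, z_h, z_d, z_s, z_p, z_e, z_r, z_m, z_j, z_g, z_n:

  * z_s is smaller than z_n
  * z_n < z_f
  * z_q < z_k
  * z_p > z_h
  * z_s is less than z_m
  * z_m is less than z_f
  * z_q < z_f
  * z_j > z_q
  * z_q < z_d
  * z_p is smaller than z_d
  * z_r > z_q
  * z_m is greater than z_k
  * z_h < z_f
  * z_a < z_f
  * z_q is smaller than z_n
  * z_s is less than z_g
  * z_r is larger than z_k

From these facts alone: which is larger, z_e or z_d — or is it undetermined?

undetermined

Following every chain through z_d: below z_d we get z_q, z_h, z_p.
z_e is not reached, and no chain runs the other way from z_e to z_d.
So the given relations leave the order of z_d and z_e undetermined.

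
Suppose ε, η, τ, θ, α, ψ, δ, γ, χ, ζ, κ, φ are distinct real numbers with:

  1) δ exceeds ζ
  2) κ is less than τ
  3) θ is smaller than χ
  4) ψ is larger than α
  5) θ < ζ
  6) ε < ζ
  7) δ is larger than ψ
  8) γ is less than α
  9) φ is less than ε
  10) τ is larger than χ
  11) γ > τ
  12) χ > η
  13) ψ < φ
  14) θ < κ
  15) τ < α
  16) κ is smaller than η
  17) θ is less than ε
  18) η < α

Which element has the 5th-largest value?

ψ

Piecing the relations together gives one ordering: θ < κ < η < χ < τ < γ < α < ψ < φ < ε < ζ < δ.
Counting 5 from the largest end gives ψ.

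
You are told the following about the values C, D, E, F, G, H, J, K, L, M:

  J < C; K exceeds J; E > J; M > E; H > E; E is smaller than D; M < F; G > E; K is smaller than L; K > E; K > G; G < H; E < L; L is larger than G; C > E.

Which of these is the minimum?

J

Chaining upward from J: directly above it, E, K, C; then G, D, M, L, H; then F.
That covers every other element, and nothing is given below J, so J is the minimum.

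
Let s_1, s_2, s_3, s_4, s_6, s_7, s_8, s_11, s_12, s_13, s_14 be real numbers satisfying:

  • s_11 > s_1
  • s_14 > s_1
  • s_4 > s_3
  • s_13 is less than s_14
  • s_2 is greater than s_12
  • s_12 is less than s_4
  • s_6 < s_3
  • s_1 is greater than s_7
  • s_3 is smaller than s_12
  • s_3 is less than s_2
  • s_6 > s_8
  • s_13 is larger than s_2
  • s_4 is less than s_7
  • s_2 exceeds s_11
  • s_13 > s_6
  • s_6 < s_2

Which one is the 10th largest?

Chaining the given pairs: s_8 < s_6 < s_3 < s_12 < s_4 < s_7 < s_1 < s_11 < s_2 < s_13 < s_14.
Counting 10 from the largest end gives s_6.

s_6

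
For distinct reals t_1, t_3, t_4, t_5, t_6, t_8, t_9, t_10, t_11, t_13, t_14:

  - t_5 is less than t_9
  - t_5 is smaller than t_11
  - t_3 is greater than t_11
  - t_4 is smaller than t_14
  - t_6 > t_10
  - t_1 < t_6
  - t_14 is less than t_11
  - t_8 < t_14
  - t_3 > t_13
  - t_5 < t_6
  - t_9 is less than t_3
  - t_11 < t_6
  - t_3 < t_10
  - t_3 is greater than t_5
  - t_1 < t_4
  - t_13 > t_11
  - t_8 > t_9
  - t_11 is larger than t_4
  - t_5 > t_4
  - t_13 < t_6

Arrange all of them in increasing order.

t_1 < t_4 < t_5 < t_9 < t_8 < t_14 < t_11 < t_13 < t_3 < t_10 < t_6

Nothing is placed below t_1, so it is least; from there t_1 < t_4; t_4 < t_5; t_5 < t_9; t_9 < t_8; t_8 < t_14; t_14 < t_11; t_11 < t_13; t_13 < t_3; t_3 < t_10; t_10 < t_6, each given directly.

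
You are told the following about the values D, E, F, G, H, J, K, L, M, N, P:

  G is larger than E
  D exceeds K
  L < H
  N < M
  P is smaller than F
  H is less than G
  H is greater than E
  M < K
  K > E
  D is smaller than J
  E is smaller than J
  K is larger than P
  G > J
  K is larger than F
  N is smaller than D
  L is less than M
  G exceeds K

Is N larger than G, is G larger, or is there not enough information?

G

The relevant relations are N < M; M < K; K < D; D < J; J < G.
Together: N < M < K < D < J < G.
So G is larger.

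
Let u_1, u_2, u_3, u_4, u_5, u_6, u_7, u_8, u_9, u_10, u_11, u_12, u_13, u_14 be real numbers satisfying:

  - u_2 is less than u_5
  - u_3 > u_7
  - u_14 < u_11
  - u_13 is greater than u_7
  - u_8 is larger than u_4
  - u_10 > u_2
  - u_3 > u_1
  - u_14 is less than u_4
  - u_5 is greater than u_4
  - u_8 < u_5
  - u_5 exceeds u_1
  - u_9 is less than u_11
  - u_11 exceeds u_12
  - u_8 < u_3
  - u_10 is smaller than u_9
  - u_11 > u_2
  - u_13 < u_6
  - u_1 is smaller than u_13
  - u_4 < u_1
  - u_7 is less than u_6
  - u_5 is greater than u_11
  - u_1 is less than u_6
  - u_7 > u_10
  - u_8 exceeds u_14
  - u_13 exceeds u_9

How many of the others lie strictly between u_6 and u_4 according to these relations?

Chaining upward from u_4 reaches: u_1, u_8, u_13, u_3, u_5.
Chaining downward from u_6 reaches: u_2, u_14, u_10, u_7, u_1, u_9, u_13.
Strictly between u_4 and u_6 are those in both lists: u_1, u_13 — 2 elements.

2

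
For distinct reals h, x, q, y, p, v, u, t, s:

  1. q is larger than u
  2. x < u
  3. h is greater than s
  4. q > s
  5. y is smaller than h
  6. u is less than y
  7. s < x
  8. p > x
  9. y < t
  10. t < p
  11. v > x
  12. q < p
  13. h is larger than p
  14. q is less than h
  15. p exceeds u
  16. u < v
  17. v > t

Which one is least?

s

Chaining upward from s: directly above it, x, q, h; then u, p, v; then y; then t.
That covers every other element, and nothing is given below s, so s is the least.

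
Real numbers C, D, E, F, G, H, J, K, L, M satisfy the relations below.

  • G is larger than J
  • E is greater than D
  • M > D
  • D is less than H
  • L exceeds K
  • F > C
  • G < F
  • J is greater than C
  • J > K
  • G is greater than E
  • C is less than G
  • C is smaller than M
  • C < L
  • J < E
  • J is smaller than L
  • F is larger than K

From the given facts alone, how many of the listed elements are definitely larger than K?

5

From K the given relations immediately reach J, F, L.
From those, E, G — 5 in total.
Nothing else is reachable above K; 5 in all.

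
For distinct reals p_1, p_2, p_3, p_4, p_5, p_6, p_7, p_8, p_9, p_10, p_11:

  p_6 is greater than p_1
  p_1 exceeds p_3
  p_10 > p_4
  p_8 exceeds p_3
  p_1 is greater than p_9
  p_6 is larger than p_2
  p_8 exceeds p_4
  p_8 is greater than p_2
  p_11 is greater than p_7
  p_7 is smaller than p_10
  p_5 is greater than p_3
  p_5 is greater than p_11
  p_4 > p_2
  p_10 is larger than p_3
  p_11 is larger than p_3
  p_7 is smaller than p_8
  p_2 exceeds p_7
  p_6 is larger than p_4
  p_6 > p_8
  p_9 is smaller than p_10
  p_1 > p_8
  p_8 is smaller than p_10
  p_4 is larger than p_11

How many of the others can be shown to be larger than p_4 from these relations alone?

From p_4 the given relations immediately reach p_8, p_10, p_6.
From those, p_1 — 4 in total.
Nothing else is reachable above p_4; 4 in all.

4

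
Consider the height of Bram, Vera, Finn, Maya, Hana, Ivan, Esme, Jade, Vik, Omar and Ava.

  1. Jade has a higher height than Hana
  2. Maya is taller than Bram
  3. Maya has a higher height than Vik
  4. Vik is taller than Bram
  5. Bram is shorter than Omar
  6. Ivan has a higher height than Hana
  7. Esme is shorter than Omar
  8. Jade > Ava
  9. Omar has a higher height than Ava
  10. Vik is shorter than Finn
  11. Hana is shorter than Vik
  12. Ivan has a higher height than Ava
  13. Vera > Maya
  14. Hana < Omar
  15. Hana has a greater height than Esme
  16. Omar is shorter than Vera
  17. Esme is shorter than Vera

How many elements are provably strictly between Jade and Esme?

1

The relations place Esme below Jade. An element lies strictly between them when it is forced above Esme and also forced below Jade.
Above Esme: {Hana, Vik, Omar, Maya, Finn, Ivan, Vera}. Below Jade: {Ava, Hana}.
Intersection: {Hana} — 1.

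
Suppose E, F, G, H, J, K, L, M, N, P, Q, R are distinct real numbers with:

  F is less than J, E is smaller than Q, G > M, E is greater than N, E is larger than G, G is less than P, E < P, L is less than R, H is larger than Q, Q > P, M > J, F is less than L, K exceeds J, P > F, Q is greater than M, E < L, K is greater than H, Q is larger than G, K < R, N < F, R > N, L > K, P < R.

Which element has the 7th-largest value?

Piecing the relations together gives one ordering: N < F < J < M < G < E < P < Q < H < K < L < R.
The 7th largest is E.

E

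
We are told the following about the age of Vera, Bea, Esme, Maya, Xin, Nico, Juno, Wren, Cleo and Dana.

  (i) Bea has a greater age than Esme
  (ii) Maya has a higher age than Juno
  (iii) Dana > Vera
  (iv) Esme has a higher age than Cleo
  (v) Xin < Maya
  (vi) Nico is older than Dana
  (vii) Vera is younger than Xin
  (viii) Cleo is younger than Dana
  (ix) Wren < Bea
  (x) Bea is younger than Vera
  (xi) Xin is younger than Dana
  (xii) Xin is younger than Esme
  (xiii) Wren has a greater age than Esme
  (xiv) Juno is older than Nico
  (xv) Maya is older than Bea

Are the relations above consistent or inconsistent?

Chaining the given relations yields Esme < Wren < Bea < Vera < Xin, so Esme < Xin. But one relation states Xin < Esme. These cannot both hold.

inconsistent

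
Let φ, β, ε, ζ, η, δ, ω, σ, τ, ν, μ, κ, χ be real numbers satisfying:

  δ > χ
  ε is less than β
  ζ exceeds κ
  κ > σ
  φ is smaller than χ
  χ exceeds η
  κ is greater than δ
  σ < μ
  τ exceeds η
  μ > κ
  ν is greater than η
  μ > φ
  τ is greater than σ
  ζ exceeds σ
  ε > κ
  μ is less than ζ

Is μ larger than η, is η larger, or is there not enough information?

μ

Chaining the given relations: η < χ < δ < κ < μ.
So μ is larger.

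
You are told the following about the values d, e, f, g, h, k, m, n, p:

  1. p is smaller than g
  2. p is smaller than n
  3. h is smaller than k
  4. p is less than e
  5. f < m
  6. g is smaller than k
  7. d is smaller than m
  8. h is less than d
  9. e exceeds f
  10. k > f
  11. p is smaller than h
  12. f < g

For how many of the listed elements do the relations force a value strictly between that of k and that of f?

Chaining upward from f reaches: g, e, m.
Chaining downward from k reaches: p, h, g.
Strictly between f and k are those in both lists: g — 1 element.

1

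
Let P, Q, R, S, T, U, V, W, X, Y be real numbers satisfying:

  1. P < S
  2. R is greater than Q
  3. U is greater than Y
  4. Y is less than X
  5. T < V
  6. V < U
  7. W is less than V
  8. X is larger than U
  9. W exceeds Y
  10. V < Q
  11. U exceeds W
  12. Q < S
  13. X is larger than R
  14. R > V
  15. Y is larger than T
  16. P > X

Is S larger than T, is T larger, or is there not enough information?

S

The relevant relations are T < Y; Y < W; W < V; V < Q; Q < R; R < X; X < P; P < S.
Chaining these gives T < Y < W < V < Q < R < X < P < S.
So S is larger.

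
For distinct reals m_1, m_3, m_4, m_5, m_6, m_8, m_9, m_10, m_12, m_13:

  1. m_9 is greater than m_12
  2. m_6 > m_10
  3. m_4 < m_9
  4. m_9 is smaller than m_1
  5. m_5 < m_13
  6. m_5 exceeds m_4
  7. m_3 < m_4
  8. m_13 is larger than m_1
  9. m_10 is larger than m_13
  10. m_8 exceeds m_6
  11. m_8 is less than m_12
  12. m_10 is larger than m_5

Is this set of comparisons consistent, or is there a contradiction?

We have m_13 < m_10 stated directly, yet also m_10 < m_6 < m_8 < m_12 < m_9 < m_1 < m_13 by chaining the others — so m_10 < m_13. Contradiction.

inconsistent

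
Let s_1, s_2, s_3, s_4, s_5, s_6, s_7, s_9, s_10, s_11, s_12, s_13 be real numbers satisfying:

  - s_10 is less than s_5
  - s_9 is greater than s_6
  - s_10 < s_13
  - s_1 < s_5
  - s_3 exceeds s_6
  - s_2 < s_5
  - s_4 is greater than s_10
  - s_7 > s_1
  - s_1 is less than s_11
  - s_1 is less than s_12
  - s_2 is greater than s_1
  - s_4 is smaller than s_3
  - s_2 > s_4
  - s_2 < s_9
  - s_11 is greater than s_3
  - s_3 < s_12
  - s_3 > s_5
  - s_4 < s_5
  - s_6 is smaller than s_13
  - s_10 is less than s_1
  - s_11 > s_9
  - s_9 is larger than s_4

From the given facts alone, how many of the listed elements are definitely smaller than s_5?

4

Directly below s_5: s_10, s_4, s_1, s_2.
No other element is forced below s_5 by the given relations, so the count is 4.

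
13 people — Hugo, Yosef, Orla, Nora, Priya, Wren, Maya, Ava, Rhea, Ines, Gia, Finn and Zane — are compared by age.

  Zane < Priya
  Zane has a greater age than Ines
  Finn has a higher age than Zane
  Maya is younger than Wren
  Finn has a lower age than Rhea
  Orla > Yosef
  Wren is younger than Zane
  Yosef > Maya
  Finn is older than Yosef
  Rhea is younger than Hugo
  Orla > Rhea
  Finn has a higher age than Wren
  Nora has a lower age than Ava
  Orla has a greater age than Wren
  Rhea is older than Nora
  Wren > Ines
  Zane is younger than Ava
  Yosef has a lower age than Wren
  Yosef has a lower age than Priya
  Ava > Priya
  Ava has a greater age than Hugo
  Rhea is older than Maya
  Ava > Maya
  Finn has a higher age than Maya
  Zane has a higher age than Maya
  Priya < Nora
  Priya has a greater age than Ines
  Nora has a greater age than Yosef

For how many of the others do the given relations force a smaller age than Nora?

6

From Nora the given relations immediately reach Yosef, Priya.
From those, Ines, Maya, Zane — 5 in total.
From those, Wren — 6 in total.
Nothing else is reachable below Nora; 6 in all.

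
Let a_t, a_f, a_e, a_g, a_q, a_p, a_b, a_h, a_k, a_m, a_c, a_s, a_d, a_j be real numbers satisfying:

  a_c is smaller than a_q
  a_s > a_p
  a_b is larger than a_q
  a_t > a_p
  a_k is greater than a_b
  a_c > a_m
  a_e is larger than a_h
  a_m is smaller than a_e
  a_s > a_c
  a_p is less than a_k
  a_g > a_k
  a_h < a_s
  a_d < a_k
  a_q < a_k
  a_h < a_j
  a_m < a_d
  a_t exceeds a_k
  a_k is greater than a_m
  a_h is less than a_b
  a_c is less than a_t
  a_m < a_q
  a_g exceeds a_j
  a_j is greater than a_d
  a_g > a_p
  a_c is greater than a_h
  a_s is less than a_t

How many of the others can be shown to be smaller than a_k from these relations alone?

Directly below a_k: a_m, a_d, a_q, a_p, a_b.
One step further: a_h, a_c (7 so far).
Nothing else is reachable below a_k; 7 in all.

7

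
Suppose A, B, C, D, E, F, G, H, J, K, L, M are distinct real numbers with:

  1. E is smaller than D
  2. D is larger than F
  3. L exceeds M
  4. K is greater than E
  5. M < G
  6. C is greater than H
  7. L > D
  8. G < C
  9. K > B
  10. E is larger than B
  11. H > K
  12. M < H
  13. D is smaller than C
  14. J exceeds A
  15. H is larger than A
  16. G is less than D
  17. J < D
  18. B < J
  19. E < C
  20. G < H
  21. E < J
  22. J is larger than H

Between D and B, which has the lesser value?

B < E and E < K give B < K.
Then K < H extends the chain to H.
With H < J: B < E < K < H < J.
With J < D: B < E < K < H < J < D.
So B < D; B is the smaller of the two.

B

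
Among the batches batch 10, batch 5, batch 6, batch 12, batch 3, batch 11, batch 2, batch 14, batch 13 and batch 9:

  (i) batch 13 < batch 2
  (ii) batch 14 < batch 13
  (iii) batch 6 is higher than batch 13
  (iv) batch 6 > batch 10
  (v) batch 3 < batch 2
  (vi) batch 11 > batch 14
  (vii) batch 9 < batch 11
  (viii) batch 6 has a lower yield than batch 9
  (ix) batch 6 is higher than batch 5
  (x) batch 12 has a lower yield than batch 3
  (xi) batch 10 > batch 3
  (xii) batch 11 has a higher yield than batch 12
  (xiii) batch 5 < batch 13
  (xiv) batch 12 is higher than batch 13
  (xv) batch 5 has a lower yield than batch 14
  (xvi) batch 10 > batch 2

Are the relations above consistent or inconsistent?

Every relation is compatible with batch 5 < batch 14 < batch 13 < batch 12 < batch 3 < batch 2 < batch 10 < batch 6 < batch 9 < batch 11; the set is consistent.

consistent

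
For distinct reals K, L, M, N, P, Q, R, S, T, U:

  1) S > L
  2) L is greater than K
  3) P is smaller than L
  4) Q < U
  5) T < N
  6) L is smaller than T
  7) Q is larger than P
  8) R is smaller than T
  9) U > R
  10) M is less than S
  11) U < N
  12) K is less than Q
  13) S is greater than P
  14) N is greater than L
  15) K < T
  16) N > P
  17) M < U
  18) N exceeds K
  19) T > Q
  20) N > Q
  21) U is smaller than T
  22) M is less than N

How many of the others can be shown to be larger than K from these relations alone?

Directly above K: L, Q, T, N.
One step further: S, U (6 so far).
Nothing else is reachable above K; 6 in all.

6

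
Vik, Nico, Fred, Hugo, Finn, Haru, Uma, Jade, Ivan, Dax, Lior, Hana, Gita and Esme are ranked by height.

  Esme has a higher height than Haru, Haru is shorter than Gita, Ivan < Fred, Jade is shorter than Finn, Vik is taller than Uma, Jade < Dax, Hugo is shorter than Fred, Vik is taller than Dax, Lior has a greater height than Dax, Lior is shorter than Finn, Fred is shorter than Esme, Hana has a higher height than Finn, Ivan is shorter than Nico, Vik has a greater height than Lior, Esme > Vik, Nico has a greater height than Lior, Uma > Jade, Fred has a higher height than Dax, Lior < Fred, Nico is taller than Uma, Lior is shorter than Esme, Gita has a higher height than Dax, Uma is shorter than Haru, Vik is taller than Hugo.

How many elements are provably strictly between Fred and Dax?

The relations place Dax below Fred. An element lies strictly between them when it is forced above Dax and also forced below Fred.
Above Dax: {Gita, Lior, Vik, Finn, Nico, Hana, Esme}. Below Fred: {Jade, Ivan, Lior, Hugo}.
Intersection: {Lior} — 1.

1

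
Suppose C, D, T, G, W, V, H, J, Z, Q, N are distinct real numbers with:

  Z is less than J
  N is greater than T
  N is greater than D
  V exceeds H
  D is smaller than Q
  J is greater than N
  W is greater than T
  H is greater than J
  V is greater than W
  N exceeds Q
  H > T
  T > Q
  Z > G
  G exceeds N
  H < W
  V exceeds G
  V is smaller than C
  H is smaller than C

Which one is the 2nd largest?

V

Chaining the given pairs: D < Q < T < N < G < Z < J < H < W < V < C.
The 2nd largest is V.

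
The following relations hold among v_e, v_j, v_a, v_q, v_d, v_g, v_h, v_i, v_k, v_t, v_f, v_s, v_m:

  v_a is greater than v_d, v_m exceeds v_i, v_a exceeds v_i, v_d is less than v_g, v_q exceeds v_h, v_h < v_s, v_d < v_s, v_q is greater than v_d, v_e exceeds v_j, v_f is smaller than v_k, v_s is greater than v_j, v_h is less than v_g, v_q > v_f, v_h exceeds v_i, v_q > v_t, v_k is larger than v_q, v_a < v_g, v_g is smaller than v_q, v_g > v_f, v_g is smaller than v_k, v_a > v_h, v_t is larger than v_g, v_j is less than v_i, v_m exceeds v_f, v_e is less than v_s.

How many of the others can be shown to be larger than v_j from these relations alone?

10

The elements the relations force above v_j are v_i, v_h, v_a, v_g, v_t, v_q, v_e, v_k, v_m, v_s — no chain reaches any other.
That is 10.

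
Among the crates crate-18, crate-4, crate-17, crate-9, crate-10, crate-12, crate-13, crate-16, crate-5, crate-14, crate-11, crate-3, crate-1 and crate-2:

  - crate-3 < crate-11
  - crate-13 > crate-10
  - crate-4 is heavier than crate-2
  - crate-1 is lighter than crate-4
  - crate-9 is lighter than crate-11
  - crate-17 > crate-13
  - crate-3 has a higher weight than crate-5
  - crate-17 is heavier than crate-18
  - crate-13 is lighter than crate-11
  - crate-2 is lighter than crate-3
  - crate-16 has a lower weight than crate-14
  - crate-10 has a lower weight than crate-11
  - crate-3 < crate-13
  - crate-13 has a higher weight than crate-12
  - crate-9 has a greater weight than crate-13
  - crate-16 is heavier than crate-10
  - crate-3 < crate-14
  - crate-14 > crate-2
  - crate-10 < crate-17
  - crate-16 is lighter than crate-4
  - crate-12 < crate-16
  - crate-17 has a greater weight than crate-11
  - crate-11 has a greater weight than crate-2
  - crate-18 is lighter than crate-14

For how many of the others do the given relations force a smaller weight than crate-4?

5

Directly below crate-4: crate-2, crate-1, crate-16.
One step further: crate-12, crate-10 (5 so far).
Nothing else is reachable below crate-4; 5 in all.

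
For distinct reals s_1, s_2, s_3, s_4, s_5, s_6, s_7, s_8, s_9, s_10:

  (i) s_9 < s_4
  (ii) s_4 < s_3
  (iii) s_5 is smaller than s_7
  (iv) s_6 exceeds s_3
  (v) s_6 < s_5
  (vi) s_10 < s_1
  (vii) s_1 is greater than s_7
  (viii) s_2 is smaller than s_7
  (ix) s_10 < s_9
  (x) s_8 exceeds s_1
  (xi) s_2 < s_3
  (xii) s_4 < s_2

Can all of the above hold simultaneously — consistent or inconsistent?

consistent

Every relation is compatible with s_10 < s_9 < s_4 < s_2 < s_3 < s_6 < s_5 < s_7 < s_1 < s_8; the set is consistent.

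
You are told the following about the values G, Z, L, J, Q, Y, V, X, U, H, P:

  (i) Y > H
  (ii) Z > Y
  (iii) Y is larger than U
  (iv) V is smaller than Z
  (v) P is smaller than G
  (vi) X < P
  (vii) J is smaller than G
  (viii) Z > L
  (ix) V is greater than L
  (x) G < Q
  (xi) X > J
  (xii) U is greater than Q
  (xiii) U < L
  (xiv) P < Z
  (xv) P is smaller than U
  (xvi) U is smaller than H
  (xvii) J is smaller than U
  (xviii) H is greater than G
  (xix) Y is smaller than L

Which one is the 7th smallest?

Chaining the given pairs: J < X < P < G < Q < U < H < Y < L < V < Z.
Counting 7 from the smallest end gives H.

H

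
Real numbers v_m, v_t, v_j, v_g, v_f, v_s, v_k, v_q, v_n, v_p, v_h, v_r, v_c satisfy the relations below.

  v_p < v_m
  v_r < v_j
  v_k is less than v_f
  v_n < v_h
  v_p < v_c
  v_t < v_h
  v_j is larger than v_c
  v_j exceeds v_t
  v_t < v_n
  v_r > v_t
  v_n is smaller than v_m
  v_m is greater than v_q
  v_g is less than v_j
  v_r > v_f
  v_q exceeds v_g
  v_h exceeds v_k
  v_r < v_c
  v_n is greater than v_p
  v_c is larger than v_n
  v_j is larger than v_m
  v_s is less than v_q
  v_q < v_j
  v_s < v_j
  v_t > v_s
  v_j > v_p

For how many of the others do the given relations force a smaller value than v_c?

7

The elements the relations force below v_c are v_k, v_s, v_f, v_t, v_r, v_p, v_n — no chain reaches any other.
That is 7.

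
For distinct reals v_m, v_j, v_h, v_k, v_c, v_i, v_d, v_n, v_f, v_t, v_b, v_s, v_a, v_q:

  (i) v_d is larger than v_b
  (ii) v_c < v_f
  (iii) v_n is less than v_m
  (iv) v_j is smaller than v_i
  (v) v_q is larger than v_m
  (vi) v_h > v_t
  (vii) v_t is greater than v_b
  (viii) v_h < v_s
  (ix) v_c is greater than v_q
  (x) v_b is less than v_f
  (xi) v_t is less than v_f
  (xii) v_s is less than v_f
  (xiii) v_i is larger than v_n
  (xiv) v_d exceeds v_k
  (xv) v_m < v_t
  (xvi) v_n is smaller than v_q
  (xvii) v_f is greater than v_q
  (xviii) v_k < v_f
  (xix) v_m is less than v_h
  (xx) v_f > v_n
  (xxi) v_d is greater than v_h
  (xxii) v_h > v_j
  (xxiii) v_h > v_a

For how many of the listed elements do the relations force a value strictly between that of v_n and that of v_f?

6

The relations place v_n below v_f. An element lies strictly between them when it is forced above v_n and also forced below v_f.
Above v_n: {v_m, v_t, v_q, v_c, v_h, v_d, v_i, v_s}. Below v_f: {v_b, v_a, v_m, v_t, v_q, v_c, v_j, v_k, v_h, v_s}.
Intersection: {v_m, v_t, v_q, v_c, v_h, v_s} — 6.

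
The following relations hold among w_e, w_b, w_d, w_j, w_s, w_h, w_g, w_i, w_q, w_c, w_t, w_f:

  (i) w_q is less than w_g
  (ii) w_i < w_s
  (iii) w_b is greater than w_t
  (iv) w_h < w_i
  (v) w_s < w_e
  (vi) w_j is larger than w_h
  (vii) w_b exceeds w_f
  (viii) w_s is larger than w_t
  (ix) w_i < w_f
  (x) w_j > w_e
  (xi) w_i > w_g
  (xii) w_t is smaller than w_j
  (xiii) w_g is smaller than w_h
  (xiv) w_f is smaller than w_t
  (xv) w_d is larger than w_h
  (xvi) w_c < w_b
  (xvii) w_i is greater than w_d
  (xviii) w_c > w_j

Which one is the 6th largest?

Chaining the given pairs: w_q < w_g < w_h < w_d < w_i < w_f < w_t < w_s < w_e < w_j < w_c < w_b.
The 6th largest is w_t.

w_t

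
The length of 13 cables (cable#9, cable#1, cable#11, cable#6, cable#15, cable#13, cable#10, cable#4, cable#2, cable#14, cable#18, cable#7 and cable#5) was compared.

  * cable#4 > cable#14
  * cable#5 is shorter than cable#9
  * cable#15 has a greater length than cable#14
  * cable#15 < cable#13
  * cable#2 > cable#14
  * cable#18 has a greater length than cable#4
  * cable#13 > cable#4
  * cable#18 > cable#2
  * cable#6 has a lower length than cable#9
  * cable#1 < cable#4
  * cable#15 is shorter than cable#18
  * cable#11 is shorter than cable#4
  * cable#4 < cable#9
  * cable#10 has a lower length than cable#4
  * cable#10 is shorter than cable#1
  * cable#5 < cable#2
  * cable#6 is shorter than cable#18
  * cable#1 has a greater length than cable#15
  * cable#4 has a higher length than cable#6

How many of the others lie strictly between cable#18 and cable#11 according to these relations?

Chaining upward from cable#11 reaches: cable#4, cable#9, cable#13.
Chaining downward from cable#18 reaches: cable#6, cable#14, cable#15, cable#10, cable#5, cable#1, cable#2, cable#4.
Strictly between cable#11 and cable#18 are those in both lists: cable#4 — 1 element.

1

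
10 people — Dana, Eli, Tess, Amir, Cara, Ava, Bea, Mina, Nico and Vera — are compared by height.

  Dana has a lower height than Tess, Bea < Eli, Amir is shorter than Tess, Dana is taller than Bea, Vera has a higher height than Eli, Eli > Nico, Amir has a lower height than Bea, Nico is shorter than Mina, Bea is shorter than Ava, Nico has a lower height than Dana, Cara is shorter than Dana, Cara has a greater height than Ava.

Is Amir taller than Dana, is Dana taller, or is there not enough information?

Amir < Bea and Bea < Ava give Amir < Ava.
With Ava < Cara: Amir < Bea < Ava < Cara.
With Cara < Dana: Amir < Bea < Ava < Cara < Dana.
So Dana is taller.

Dana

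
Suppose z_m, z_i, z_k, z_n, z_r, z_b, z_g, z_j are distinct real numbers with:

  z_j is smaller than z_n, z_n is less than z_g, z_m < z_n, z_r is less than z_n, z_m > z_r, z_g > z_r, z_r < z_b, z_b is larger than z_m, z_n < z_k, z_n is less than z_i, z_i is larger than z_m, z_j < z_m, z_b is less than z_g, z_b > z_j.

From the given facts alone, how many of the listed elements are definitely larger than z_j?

From z_j the given relations immediately reach z_m, z_b, z_n.
From those, z_k, z_g, z_i — 6 in total.
No other element is forced above z_j by the given relations, so the count is 6.

6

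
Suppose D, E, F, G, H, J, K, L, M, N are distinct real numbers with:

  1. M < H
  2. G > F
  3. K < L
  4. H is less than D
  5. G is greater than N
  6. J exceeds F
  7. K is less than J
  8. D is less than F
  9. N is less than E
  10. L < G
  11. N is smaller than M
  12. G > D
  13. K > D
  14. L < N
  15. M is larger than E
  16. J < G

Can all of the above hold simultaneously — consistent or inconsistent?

inconsistent

We have D < K stated directly, yet also K < L < N < E < M < H < D by chaining the others — so K < D. Contradiction.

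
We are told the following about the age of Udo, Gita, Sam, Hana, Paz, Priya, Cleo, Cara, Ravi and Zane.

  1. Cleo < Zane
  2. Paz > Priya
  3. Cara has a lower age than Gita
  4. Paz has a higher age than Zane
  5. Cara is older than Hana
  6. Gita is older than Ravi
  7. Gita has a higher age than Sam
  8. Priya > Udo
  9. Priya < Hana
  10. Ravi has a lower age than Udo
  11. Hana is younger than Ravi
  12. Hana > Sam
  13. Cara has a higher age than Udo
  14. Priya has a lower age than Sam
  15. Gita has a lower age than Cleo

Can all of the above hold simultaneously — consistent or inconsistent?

Chaining the given relations yields Ravi < Udo < Priya < Sam < Hana, so Ravi < Hana. But one relation states Hana < Ravi. These cannot both hold.

inconsistent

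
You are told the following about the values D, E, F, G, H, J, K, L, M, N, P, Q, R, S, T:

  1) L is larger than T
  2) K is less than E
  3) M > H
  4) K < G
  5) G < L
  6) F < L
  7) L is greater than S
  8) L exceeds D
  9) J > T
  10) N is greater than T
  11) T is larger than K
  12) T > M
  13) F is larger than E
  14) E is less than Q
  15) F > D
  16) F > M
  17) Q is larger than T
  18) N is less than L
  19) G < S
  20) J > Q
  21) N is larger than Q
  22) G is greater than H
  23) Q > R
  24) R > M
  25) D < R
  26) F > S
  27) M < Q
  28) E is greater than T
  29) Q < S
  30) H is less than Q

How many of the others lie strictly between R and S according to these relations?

Chaining upward from R reaches: Q, J, N, F, L.
Chaining downward from S reaches: D, H, M, K, T, E, G, Q.
Strictly between R and S are those in both lists: Q — 1 element.

1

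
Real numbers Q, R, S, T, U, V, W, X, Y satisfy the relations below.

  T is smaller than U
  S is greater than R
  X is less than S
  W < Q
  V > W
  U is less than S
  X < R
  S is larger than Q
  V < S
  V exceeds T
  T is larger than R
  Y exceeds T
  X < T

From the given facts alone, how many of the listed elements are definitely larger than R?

Directly above R: T, S.
One step further: U, V, Y (5 so far).
Nothing else is reachable above R; 5 in all.

5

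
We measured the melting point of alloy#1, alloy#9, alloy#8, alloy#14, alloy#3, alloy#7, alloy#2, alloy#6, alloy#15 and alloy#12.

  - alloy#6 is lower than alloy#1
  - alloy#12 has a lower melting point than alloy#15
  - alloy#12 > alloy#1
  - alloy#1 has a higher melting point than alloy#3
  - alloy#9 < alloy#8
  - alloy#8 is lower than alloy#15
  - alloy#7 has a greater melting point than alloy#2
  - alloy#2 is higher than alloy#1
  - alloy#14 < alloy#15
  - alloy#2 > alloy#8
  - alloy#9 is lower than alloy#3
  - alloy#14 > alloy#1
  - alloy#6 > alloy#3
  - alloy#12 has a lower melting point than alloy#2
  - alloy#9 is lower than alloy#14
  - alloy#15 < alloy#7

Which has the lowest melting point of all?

alloy#9

alloy#3 is not least since alloy#9 < alloy#3; alloy#6 is not least since alloy#3 < alloy#6; alloy#1 is not least since alloy#6 < alloy#1; alloy#12 is not least since alloy#1 < alloy#12; alloy#8 is not least since alloy#9 < alloy#8; alloy#14 is not least since alloy#9 < alloy#14; alloy#15 is not least since alloy#8 < alloy#15; alloy#2 is not least since alloy#1 < alloy#2; alloy#7 is not least since alloy#15 < alloy#7.
Only alloy#9 has nothing below it, so alloy#9 is the lowest melting point.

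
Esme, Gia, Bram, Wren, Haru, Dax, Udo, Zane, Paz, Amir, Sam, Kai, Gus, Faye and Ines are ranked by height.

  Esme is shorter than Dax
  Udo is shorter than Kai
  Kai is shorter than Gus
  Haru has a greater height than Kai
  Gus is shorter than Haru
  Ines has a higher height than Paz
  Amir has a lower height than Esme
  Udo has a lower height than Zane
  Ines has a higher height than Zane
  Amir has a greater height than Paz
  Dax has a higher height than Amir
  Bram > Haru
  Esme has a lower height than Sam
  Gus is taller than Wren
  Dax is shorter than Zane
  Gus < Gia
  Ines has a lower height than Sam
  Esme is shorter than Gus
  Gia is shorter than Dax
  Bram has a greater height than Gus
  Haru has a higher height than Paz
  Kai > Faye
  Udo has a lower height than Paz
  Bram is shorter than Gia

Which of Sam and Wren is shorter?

Chaining the given relations: Wren < Gus < Haru < Bram < Gia < Dax < Zane < Ines < Sam.
So Wren < Sam; Wren is the shorter of the two.

Wren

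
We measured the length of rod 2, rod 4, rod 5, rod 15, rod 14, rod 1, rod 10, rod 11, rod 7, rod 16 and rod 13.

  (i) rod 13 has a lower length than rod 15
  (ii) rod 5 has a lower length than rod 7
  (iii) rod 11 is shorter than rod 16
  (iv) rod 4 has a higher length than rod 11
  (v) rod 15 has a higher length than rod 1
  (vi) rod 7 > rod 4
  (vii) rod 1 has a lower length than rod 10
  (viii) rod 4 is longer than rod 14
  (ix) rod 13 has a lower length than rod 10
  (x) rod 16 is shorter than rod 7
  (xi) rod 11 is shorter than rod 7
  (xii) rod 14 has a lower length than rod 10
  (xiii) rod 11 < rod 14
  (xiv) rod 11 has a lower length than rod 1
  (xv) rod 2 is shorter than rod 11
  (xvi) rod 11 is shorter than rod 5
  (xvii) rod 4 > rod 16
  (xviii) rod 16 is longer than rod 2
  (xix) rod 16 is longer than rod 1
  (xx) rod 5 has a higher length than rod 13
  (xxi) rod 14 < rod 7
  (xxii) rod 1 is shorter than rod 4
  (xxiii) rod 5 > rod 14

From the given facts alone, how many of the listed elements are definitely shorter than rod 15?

Directly below rod 15: rod 13, rod 1.
One step further: rod 11 (3 so far).
One step further: rod 2 (4 so far).
Nothing else is reachable below rod 15; 4 in all.

4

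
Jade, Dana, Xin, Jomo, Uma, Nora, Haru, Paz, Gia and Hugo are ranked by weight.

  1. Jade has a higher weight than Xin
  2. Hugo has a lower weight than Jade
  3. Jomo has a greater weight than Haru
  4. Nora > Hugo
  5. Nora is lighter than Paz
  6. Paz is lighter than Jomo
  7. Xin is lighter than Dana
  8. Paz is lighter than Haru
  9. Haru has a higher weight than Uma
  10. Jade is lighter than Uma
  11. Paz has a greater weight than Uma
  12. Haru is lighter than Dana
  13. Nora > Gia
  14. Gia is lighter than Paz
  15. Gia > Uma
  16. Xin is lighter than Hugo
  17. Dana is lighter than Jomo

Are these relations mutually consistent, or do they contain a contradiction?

Every relation is compatible with Xin < Hugo < Jade < Uma < Gia < Nora < Paz < Haru < Dana < Jomo; the set is consistent.

consistent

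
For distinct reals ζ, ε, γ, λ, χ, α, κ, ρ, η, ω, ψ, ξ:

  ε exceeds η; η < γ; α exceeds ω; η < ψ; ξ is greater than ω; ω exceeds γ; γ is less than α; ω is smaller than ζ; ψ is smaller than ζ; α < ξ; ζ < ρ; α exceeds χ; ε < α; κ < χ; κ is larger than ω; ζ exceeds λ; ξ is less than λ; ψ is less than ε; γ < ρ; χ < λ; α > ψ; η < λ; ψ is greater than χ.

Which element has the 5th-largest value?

Piecing the relations together gives one ordering: η < γ < ω < κ < χ < ψ < ε < α < ξ < λ < ζ < ρ.
The 5th largest is α.

α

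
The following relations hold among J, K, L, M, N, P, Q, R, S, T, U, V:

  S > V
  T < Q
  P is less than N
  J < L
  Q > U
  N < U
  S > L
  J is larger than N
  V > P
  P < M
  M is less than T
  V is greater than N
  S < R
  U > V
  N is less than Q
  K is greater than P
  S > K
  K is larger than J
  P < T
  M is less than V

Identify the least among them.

P

Chaining upward from P: directly above it, N, M, T, V, K; then J, U, Q, S; then L, R.
That covers every other element, and nothing is given below P, so P is the least.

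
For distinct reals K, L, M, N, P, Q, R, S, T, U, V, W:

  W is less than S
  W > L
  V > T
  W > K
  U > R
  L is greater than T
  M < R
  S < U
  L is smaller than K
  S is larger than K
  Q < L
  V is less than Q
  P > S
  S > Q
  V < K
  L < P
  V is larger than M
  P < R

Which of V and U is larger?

U

V < Q and Q < L give V < L.
With L < K: V < Q < L < K.
With K < W: V < Q < L < K < W.
Then W < S extends the chain to S.
Then S < P extends the chain to P.
With P < R: V < Q < L < K < W < S < P < R.
With R < U: V < Q < L < K < W < S < P < R < U.
So V < U; U is the larger of the two.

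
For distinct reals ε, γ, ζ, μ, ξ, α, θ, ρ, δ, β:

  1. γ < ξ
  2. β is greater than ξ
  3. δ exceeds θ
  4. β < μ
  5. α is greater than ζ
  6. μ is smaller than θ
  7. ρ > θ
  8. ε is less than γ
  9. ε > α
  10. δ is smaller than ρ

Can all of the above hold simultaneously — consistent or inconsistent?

consistent

The single ordering ζ < α < ε < γ < ξ < β < μ < θ < δ < ρ satisfies every listed relation, so no contradiction arises.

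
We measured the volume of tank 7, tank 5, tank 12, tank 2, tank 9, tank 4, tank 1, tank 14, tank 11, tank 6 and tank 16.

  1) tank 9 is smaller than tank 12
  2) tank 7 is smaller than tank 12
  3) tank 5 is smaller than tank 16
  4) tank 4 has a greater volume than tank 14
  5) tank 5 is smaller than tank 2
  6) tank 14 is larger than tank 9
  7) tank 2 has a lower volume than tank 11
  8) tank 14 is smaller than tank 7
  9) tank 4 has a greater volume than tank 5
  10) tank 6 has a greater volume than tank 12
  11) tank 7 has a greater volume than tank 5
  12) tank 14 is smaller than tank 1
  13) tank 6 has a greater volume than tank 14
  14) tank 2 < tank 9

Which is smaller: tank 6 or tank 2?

tank 2

Link the given pairs in sequence: tank 2 < tank 9; tank 9 < tank 14; tank 14 < tank 7; tank 7 < tank 12; tank 12 < tank 6.
Chaining these gives tank 2 < tank 9 < tank 14 < tank 7 < tank 12 < tank 6.
So tank 2 < tank 6; tank 2 is the smaller of the two.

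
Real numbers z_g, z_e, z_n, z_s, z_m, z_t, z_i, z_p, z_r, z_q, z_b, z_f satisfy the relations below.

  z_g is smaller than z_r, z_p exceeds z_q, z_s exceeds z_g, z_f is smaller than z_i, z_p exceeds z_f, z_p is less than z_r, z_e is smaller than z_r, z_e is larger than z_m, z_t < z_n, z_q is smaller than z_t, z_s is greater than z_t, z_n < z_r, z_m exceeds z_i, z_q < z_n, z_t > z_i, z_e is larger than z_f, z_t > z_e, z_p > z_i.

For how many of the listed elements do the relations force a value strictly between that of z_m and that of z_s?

Chaining upward from z_m reaches: z_e, z_t, z_n, z_r.
Chaining downward from z_s reaches: z_f, z_i, z_e, z_g, z_q, z_t.
Strictly between z_m and z_s are those in both lists: z_e, z_t — 2 elements.

2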